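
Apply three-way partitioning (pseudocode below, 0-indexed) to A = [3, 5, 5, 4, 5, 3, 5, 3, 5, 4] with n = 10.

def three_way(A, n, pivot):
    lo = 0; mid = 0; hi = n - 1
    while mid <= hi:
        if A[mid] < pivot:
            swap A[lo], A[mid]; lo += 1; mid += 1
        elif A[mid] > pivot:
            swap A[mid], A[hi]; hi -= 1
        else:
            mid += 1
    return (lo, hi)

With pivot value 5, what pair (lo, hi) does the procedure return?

pivot = 5; lo=0, mid=0, hi=9
A[mid]=3<5: swap A[0],A[0]; lo=1,mid=1 → [3, 5, 5, 4, 5, 3, 5, 3, 5, 4]
A[mid]=5=5: mid=2
A[mid]=5=5: mid=3
A[mid]=4<5: swap A[1],A[3]; lo=2,mid=4 → [3, 4, 5, 5, 5, 3, 5, 3, 5, 4]
A[mid]=5=5: mid=5
A[mid]=3<5: swap A[2],A[5]; lo=3,mid=6 → [3, 4, 3, 5, 5, 5, 5, 3, 5, 4]
A[mid]=5=5: mid=7
A[mid]=3<5: swap A[3],A[7]; lo=4,mid=8 → [3, 4, 3, 3, 5, 5, 5, 5, 5, 4]
A[mid]=5=5: mid=9
A[mid]=4<5: swap A[4],A[9]; lo=5,mid=10 → [3, 4, 3, 3, 4, 5, 5, 5, 5, 5]
end: lo=5, hi=9; A = [3, 4, 3, 3, 4, 5, 5, 5, 5, 5]

(5, 9)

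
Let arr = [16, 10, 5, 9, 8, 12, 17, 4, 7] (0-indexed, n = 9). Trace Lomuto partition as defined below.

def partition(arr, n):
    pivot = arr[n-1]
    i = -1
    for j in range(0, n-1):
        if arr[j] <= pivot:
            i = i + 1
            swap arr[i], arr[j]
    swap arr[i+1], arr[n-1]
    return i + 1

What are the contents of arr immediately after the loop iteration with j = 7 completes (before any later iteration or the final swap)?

[5, 4, 16, 9, 8, 12, 17, 10, 7]

pivot = arr[8] = 7; i = -1
j=0: arr[0]=16 > 7 → no swap
j=1: arr[1]=10 > 7 → no swap
j=2: arr[2]=5 ≤ 7 → i=0, swap arr[0],arr[2] → [5, 10, 16, 9, 8, 12, 17, 4, 7]
j=3: arr[3]=9 > 7 → no swap
j=4: arr[4]=8 > 7 → no swap
j=5: arr[5]=12 > 7 → no swap
j=6: arr[6]=17 > 7 → no swap
j=7: arr[7]=4 ≤ 7 → i=1, swap arr[1],arr[7] → [5, 4, 16, 9, 8, 12, 17, 10, 7]
(after j=7) arr = [5, 4, 16, 9, 8, 12, 17, 10, 7]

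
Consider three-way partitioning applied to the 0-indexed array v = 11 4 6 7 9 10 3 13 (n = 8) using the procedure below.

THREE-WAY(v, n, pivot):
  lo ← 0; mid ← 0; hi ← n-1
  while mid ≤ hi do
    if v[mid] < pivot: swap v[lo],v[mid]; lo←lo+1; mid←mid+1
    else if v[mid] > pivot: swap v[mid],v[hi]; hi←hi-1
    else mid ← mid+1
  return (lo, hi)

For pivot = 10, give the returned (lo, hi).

pivot = 10; lo=0, mid=0, hi=7
v[mid]=11>10: swap v[0],v[7]; hi=6 → 13 4 6 7 9 10 3 11
v[mid]=13>10: swap v[0],v[6]; hi=5 → 3 4 6 7 9 10 13 11
v[mid]=3<10: swap v[0],v[0]; lo=1,mid=1 → 3 4 6 7 9 10 13 11
v[mid]=4<10: swap v[1],v[1]; lo=2,mid=2 → 3 4 6 7 9 10 13 11
v[mid]=6<10: swap v[2],v[2]; lo=3,mid=3 → 3 4 6 7 9 10 13 11
v[mid]=7<10: swap v[3],v[3]; lo=4,mid=4 → 3 4 6 7 9 10 13 11
v[mid]=9<10: swap v[4],v[4]; lo=5,mid=5 → 3 4 6 7 9 10 13 11
v[mid]=10=10: mid=6
end: lo=5, hi=5; v = 3 4 6 7 9 10 13 11

(5, 5)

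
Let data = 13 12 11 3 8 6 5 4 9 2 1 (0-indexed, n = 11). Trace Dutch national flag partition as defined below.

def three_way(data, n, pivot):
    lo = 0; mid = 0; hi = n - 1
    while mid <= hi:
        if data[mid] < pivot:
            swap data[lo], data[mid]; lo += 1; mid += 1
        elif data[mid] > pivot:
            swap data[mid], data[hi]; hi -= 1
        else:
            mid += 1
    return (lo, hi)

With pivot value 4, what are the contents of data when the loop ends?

pivot = 4; lo=0, mid=0, hi=10
data[mid]=13>4: swap data[0],data[10]; hi=9 → 1 12 11 3 8 6 5 4 9 2 13
data[mid]=1<4: swap data[0],data[0]; lo=1,mid=1 → 1 12 11 3 8 6 5 4 9 2 13
data[mid]=12>4: swap data[1],data[9]; hi=8 → 1 2 11 3 8 6 5 4 9 12 13
data[mid]=2<4: swap data[1],data[1]; lo=2,mid=2 → 1 2 11 3 8 6 5 4 9 12 13
data[mid]=11>4: swap data[2],data[8]; hi=7 → 1 2 9 3 8 6 5 4 11 12 13
data[mid]=9>4: swap data[2],data[7]; hi=6 → 1 2 4 3 8 6 5 9 11 12 13
data[mid]=4=4: mid=3
data[mid]=3<4: swap data[2],data[3]; lo=3,mid=4 → 1 2 3 4 8 6 5 9 11 12 13
data[mid]=8>4: swap data[4],data[6]; hi=5 → 1 2 3 4 5 6 8 9 11 12 13
data[mid]=5>4: swap data[4],data[5]; hi=4 → 1 2 3 4 6 5 8 9 11 12 13
data[mid]=6>4: swap data[4],data[4]; hi=3 → 1 2 3 4 6 5 8 9 11 12 13
end: lo=3, hi=3; data = 1 2 3 4 6 5 8 9 11 12 13

1 2 3 4 6 5 8 9 11 12 13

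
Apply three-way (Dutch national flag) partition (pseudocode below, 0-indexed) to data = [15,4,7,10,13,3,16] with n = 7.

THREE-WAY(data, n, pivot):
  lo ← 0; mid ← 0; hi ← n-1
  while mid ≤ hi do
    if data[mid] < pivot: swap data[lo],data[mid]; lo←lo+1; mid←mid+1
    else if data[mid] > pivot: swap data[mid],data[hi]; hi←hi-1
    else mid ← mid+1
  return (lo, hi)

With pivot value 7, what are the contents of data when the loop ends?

pivot = 7; lo=0, mid=0, hi=6
data[mid]=15>7: swap data[0],data[6]; hi=5 → [16,4,7,10,13,3,15]
data[mid]=16>7: swap data[0],data[5]; hi=4 → [3,4,7,10,13,16,15]
data[mid]=3<7: swap data[0],data[0]; lo=1,mid=1 → [3,4,7,10,13,16,15]
data[mid]=4<7: swap data[1],data[1]; lo=2,mid=2 → [3,4,7,10,13,16,15]
data[mid]=7=7: mid=3
data[mid]=10>7: swap data[3],data[4]; hi=3 → [3,4,7,13,10,16,15]
data[mid]=13>7: swap data[3],data[3]; hi=2 → [3,4,7,13,10,16,15]
end: lo=2, hi=2; data = [3,4,7,13,10,16,15]

[3,4,7,13,10,16,15]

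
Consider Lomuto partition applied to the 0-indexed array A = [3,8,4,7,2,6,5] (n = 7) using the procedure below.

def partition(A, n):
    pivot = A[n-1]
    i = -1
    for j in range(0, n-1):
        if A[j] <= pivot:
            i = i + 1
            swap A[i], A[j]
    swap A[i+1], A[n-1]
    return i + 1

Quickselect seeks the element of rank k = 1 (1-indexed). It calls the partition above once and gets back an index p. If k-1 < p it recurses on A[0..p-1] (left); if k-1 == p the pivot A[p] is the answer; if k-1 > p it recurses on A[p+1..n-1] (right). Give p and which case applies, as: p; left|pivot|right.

pivot = A[6] = 5; i = -1
j=0: A[0]=3 ≤ 5 → i=0, swap A[0],A[0] (no change) → [3,8,4,7,2,6,5]
j=1: A[1]=8 > 5 → no swap
j=2: A[2]=4 ≤ 5 → i=1, swap A[1],A[2] → [3,4,8,7,2,6,5]
j=3: A[3]=7 > 5 → no swap
j=4: A[4]=2 ≤ 5 → i=2, swap A[2],A[4] → [3,4,2,7,8,6,5]
j=5: A[5]=6 > 5 → no swap
final swap A[3],A[6] → [3,4,2,5,8,6,7]; return 3
p = 3; k-1 = 0 < 3 ⇒ left

3; left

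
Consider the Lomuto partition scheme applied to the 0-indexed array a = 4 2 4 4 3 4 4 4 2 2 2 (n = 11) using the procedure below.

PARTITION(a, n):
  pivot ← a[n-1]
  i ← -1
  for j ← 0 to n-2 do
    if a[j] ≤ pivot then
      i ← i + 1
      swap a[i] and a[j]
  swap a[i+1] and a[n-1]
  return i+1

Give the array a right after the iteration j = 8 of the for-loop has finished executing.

pivot=2, i=-1
j=0: 4>2, skip
j=1: 2≤2, i=0, swap(0,1) ⇒ 2 4 4 4 3 4 4 4 2 2 2
j=2: 4>2, skip
j=3: 4>2, skip
j=4: 3>2, skip
j=5: 4>2, skip
j=6: 4>2, skip
j=7: 4>2, skip
j=8: 2≤2, i=1, swap(1,8) ⇒ 2 2 4 4 3 4 4 4 4 2 2
(after j=8) a = 2 2 4 4 3 4 4 4 4 2 2

2 2 4 4 3 4 4 4 4 2 2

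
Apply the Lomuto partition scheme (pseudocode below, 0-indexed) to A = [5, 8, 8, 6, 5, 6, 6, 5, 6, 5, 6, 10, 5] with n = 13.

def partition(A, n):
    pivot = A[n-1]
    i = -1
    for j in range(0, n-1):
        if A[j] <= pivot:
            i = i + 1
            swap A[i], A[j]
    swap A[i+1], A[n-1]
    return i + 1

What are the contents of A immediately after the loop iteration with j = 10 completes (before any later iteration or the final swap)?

[5, 5, 5, 5, 8, 6, 6, 8, 6, 6, 6, 10, 5]

pivot = A[12] = 5; i = -1
j=0: A[0]=5 ≤ 5 → i=0, swap A[0],A[0] (no change) → [5, 8, 8, 6, 5, 6, 6, 5, 6, 5, 6, 10, 5]
j=1: A[1]=8 > 5 → no swap
j=2: A[2]=8 > 5 → no swap
j=3: A[3]=6 > 5 → no swap
j=4: A[4]=5 ≤ 5 → i=1, swap A[1],A[4] → [5, 5, 8, 6, 8, 6, 6, 5, 6, 5, 6, 10, 5]
j=5: A[5]=6 > 5 → no swap
j=6: A[6]=6 > 5 → no swap
j=7: A[7]=5 ≤ 5 → i=2, swap A[2],A[7] → [5, 5, 5, 6, 8, 6, 6, 8, 6, 5, 6, 10, 5]
j=8: A[8]=6 > 5 → no swap
j=9: A[9]=5 ≤ 5 → i=3, swap A[3],A[9] → [5, 5, 5, 5, 8, 6, 6, 8, 6, 6, 6, 10, 5]
j=10: A[10]=6 > 5 → no swap
(after j=10) A = [5, 5, 5, 5, 8, 6, 6, 8, 6, 6, 6, 10, 5]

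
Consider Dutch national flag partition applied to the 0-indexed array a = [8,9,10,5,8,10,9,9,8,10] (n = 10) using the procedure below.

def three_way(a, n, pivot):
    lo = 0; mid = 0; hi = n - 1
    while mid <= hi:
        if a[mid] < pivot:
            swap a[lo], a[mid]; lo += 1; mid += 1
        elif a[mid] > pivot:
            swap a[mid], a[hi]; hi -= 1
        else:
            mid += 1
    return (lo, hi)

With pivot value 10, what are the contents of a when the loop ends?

[8,9,5,8,9,9,8,10,10,10]

lo=0 mid=0 hi=9
8<10: swap(0,0), lo=1 mid=1 ⇒ [8,9,10,5,8,10,9,9,8,10]
9<10: swap(1,1), lo=2 mid=2 ⇒ [8,9,10,5,8,10,9,9,8,10]
10=10: mid=3
5<10: swap(2,3), lo=3 mid=4 ⇒ [8,9,5,10,8,10,9,9,8,10]
8<10: swap(3,4), lo=4 mid=5 ⇒ [8,9,5,8,10,10,9,9,8,10]
10=10: mid=6
9<10: swap(4,6), lo=5 mid=7 ⇒ [8,9,5,8,9,10,10,9,8,10]
9<10: swap(5,7), lo=6 mid=8 ⇒ [8,9,5,8,9,9,10,10,8,10]
8<10: swap(6,8), lo=7 mid=9 ⇒ [8,9,5,8,9,9,8,10,10,10]
10=10: mid=10
done. lo=7 hi=9; a=[8,9,5,8,9,9,8,10,10,10]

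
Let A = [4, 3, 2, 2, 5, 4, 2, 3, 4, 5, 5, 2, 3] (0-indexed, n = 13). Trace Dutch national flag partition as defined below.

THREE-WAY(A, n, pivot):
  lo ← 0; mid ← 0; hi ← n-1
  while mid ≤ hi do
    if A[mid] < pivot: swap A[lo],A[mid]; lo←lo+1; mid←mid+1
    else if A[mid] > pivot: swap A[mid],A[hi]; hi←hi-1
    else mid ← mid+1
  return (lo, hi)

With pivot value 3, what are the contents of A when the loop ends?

[2, 2, 2, 2, 3, 3, 3, 4, 5, 5, 4, 5, 4]

lo=0 mid=0 hi=12
4>3: swap(0,12), hi=11 ⇒ [3, 3, 2, 2, 5, 4, 2, 3, 4, 5, 5, 2, 4]
3=3: mid=1
3=3: mid=2
2<3: swap(0,2), lo=1 mid=3 ⇒ [2, 3, 3, 2, 5, 4, 2, 3, 4, 5, 5, 2, 4]
2<3: swap(1,3), lo=2 mid=4 ⇒ [2, 2, 3, 3, 5, 4, 2, 3, 4, 5, 5, 2, 4]
5>3: swap(4,11), hi=10 ⇒ [2, 2, 3, 3, 2, 4, 2, 3, 4, 5, 5, 5, 4]
2<3: swap(2,4), lo=3 mid=5 ⇒ [2, 2, 2, 3, 3, 4, 2, 3, 4, 5, 5, 5, 4]
4>3: swap(5,10), hi=9 ⇒ [2, 2, 2, 3, 3, 5, 2, 3, 4, 5, 4, 5, 4]
5>3: swap(5,9), hi=8 ⇒ [2, 2, 2, 3, 3, 5, 2, 3, 4, 5, 4, 5, 4]
5>3: swap(5,8), hi=7 ⇒ [2, 2, 2, 3, 3, 4, 2, 3, 5, 5, 4, 5, 4]
4>3: swap(5,7), hi=6 ⇒ [2, 2, 2, 3, 3, 3, 2, 4, 5, 5, 4, 5, 4]
3=3: mid=6
2<3: swap(3,6), lo=4 mid=7 ⇒ [2, 2, 2, 2, 3, 3, 3, 4, 5, 5, 4, 5, 4]
done. lo=4 hi=6; A=[2, 2, 2, 2, 3, 3, 3, 4, 5, 5, 4, 5, 4]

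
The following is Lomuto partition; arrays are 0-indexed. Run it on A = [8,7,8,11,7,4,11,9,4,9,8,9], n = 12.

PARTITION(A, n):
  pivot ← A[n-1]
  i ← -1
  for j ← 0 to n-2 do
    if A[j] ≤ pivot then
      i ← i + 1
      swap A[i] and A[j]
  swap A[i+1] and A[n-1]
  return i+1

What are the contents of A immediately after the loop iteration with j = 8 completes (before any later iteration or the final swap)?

[8,7,8,7,4,9,4,11,11,9,8,9]

pivot = A[11] = 9; i = -1
j=0: A[0]=8 ≤ 9 → i=0, swap A[0],A[0] (no change) → [8,7,8,11,7,4,11,9,4,9,8,9]
j=1: A[1]=7 ≤ 9 → i=1, swap A[1],A[1] (no change) → [8,7,8,11,7,4,11,9,4,9,8,9]
j=2: A[2]=8 ≤ 9 → i=2, swap A[2],A[2] (no change) → [8,7,8,11,7,4,11,9,4,9,8,9]
j=3: A[3]=11 > 9 → no swap
j=4: A[4]=7 ≤ 9 → i=3, swap A[3],A[4] → [8,7,8,7,11,4,11,9,4,9,8,9]
j=5: A[5]=4 ≤ 9 → i=4, swap A[4],A[5] → [8,7,8,7,4,11,11,9,4,9,8,9]
j=6: A[6]=11 > 9 → no swap
j=7: A[7]=9 ≤ 9 → i=5, swap A[5],A[7] → [8,7,8,7,4,9,11,11,4,9,8,9]
j=8: A[8]=4 ≤ 9 → i=6, swap A[6],A[8] → [8,7,8,7,4,9,4,11,11,9,8,9]
(after j=8) A = [8,7,8,7,4,9,4,11,11,9,8,9]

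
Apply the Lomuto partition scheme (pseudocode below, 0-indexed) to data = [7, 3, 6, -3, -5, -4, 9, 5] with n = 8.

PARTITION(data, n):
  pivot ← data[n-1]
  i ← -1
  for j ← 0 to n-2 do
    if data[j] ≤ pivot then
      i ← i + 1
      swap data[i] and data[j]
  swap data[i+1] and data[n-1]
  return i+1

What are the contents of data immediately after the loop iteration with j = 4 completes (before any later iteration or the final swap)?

pivot=5, i=-1
j=0: 7>5, skip
j=1: 3≤5, i=0, swap(0,1) ⇒ [3, 7, 6, -3, -5, -4, 9, 5]
j=2: 6>5, skip
j=3: -3≤5, i=1, swap(1,3) ⇒ [3, -3, 6, 7, -5, -4, 9, 5]
j=4: -5≤5, i=2, swap(2,4) ⇒ [3, -3, -5, 7, 6, -4, 9, 5]
(after j=4) data = [3, -3, -5, 7, 6, -4, 9, 5]

[3, -3, -5, 7, 6, -4, 9, 5]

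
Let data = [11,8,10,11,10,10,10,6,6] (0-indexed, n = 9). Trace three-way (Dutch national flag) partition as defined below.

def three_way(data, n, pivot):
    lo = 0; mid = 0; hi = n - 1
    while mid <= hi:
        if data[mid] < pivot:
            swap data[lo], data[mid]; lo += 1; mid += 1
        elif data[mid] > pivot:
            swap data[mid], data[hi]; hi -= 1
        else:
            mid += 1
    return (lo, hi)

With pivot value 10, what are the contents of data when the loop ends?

[6,8,6,10,10,10,10,11,11]

lo=0 mid=0 hi=8
11>10: swap(0,8), hi=7 ⇒ [6,8,10,11,10,10,10,6,11]
6<10: swap(0,0), lo=1 mid=1 ⇒ [6,8,10,11,10,10,10,6,11]
8<10: swap(1,1), lo=2 mid=2 ⇒ [6,8,10,11,10,10,10,6,11]
10=10: mid=3
11>10: swap(3,7), hi=6 ⇒ [6,8,10,6,10,10,10,11,11]
6<10: swap(2,3), lo=3 mid=4 ⇒ [6,8,6,10,10,10,10,11,11]
10=10: mid=5
10=10: mid=6
10=10: mid=7
done. lo=3 hi=6; data=[6,8,6,10,10,10,10,11,11]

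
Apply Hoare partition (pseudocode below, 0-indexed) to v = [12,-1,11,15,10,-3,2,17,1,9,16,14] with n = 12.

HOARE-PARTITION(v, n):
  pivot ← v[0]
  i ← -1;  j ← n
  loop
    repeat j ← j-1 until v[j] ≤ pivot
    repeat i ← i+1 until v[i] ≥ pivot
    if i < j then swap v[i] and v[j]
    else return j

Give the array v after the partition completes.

[9,-1,11,1,10,-3,2,17,15,12,16,14]

pivot=12
j stops at 9 (9), i stops at 0 (12); swap ⇒ [9,-1,11,15,10,-3,2,17,1,12,16,14]
j stops at 8 (1), i stops at 3 (15); swap ⇒ [9,-1,11,1,10,-3,2,17,15,12,16,14]
j stops at 6, i stops at 7; i≥j ⇒ return 6. v=[9,-1,11,1,10,-3,2,17,15,12,16,14]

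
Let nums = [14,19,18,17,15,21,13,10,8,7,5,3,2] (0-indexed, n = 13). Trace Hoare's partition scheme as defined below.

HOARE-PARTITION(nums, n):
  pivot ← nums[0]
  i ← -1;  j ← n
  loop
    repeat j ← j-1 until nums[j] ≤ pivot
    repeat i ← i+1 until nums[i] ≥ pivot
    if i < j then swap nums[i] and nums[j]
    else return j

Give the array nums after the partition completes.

pivot=14
j stops at 12 (2), i stops at 0 (14); swap ⇒ [2,19,18,17,15,21,13,10,8,7,5,3,14]
j stops at 11 (3), i stops at 1 (19); swap ⇒ [2,3,18,17,15,21,13,10,8,7,5,19,14]
j stops at 10 (5), i stops at 2 (18); swap ⇒ [2,3,5,17,15,21,13,10,8,7,18,19,14]
j stops at 9 (7), i stops at 3 (17); swap ⇒ [2,3,5,7,15,21,13,10,8,17,18,19,14]
j stops at 8 (8), i stops at 4 (15); swap ⇒ [2,3,5,7,8,21,13,10,15,17,18,19,14]
j stops at 7 (10), i stops at 5 (21); swap ⇒ [2,3,5,7,8,10,13,21,15,17,18,19,14]
j stops at 6, i stops at 7; i≥j ⇒ return 6. nums=[2,3,5,7,8,10,13,21,15,17,18,19,14]

[2,3,5,7,8,10,13,21,15,17,18,19,14]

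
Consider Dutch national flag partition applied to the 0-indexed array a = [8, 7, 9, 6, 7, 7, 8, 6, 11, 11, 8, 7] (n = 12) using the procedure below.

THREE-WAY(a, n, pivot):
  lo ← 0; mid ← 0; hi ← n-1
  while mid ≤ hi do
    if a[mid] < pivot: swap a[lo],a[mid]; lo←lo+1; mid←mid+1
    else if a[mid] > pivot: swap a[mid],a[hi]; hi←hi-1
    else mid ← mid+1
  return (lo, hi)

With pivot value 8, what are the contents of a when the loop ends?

[7, 7, 6, 7, 7, 6, 8, 8, 8, 11, 11, 9]

pivot = 8; lo=0, mid=0, hi=11
a[mid]=8=8: mid=1
a[mid]=7<8: swap a[0],a[1]; lo=1,mid=2 → [7, 8, 9, 6, 7, 7, 8, 6, 11, 11, 8, 7]
a[mid]=9>8: swap a[2],a[11]; hi=10 → [7, 8, 7, 6, 7, 7, 8, 6, 11, 11, 8, 9]
a[mid]=7<8: swap a[1],a[2]; lo=2,mid=3 → [7, 7, 8, 6, 7, 7, 8, 6, 11, 11, 8, 9]
a[mid]=6<8: swap a[2],a[3]; lo=3,mid=4 → [7, 7, 6, 8, 7, 7, 8, 6, 11, 11, 8, 9]
a[mid]=7<8: swap a[3],a[4]; lo=4,mid=5 → [7, 7, 6, 7, 8, 7, 8, 6, 11, 11, 8, 9]
a[mid]=7<8: swap a[4],a[5]; lo=5,mid=6 → [7, 7, 6, 7, 7, 8, 8, 6, 11, 11, 8, 9]
a[mid]=8=8: mid=7
a[mid]=6<8: swap a[5],a[7]; lo=6,mid=8 → [7, 7, 6, 7, 7, 6, 8, 8, 11, 11, 8, 9]
a[mid]=11>8: swap a[8],a[10]; hi=9 → [7, 7, 6, 7, 7, 6, 8, 8, 8, 11, 11, 9]
a[mid]=8=8: mid=9
a[mid]=11>8: swap a[9],a[9]; hi=8 → [7, 7, 6, 7, 7, 6, 8, 8, 8, 11, 11, 9]
end: lo=6, hi=8; a = [7, 7, 6, 7, 7, 6, 8, 8, 8, 11, 11, 9]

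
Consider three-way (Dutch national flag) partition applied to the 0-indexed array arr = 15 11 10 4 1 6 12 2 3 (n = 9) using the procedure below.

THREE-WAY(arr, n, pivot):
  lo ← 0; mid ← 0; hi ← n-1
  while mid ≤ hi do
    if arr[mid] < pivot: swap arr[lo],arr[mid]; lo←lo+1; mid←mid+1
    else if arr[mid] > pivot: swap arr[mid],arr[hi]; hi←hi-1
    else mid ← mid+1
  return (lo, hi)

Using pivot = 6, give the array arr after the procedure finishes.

3 2 4 1 6 12 10 11 15

pivot = 6; lo=0, mid=0, hi=8
arr[mid]=15>6: swap arr[0],arr[8]; hi=7 → 3 11 10 4 1 6 12 2 15
arr[mid]=3<6: swap arr[0],arr[0]; lo=1,mid=1 → 3 11 10 4 1 6 12 2 15
arr[mid]=11>6: swap arr[1],arr[7]; hi=6 → 3 2 10 4 1 6 12 11 15
arr[mid]=2<6: swap arr[1],arr[1]; lo=2,mid=2 → 3 2 10 4 1 6 12 11 15
arr[mid]=10>6: swap arr[2],arr[6]; hi=5 → 3 2 12 4 1 6 10 11 15
arr[mid]=12>6: swap arr[2],arr[5]; hi=4 → 3 2 6 4 1 12 10 11 15
arr[mid]=6=6: mid=3
arr[mid]=4<6: swap arr[2],arr[3]; lo=3,mid=4 → 3 2 4 6 1 12 10 11 15
arr[mid]=1<6: swap arr[3],arr[4]; lo=4,mid=5 → 3 2 4 1 6 12 10 11 15
end: lo=4, hi=4; arr = 3 2 4 1 6 12 10 11 15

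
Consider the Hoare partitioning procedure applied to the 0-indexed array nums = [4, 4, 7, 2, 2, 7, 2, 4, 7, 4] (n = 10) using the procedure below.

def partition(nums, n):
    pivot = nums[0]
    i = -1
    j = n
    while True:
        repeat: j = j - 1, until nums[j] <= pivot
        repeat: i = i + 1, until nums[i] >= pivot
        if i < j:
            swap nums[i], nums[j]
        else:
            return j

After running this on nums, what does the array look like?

pivot=4
j stops at 9 (4), i stops at 0 (4); swap ⇒ [4, 4, 7, 2, 2, 7, 2, 4, 7, 4]
j stops at 7 (4), i stops at 1 (4); swap ⇒ [4, 4, 7, 2, 2, 7, 2, 4, 7, 4]
j stops at 6 (2), i stops at 2 (7); swap ⇒ [4, 4, 2, 2, 2, 7, 7, 4, 7, 4]
j stops at 4, i stops at 5; i≥j ⇒ return 4. nums=[4, 4, 2, 2, 2, 7, 7, 4, 7, 4]

[4, 4, 2, 2, 2, 7, 7, 4, 7, 4]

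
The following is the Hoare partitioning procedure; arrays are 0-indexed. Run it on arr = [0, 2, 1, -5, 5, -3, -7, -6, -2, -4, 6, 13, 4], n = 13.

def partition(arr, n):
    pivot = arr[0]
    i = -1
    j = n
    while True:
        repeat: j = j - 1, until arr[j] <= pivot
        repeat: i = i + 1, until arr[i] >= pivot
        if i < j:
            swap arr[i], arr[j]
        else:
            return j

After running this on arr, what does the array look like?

pivot=0
j stops at 9 (-4), i stops at 0 (0); swap ⇒ [-4, 2, 1, -5, 5, -3, -7, -6, -2, 0, 6, 13, 4]
j stops at 8 (-2), i stops at 1 (2); swap ⇒ [-4, -2, 1, -5, 5, -3, -7, -6, 2, 0, 6, 13, 4]
j stops at 7 (-6), i stops at 2 (1); swap ⇒ [-4, -2, -6, -5, 5, -3, -7, 1, 2, 0, 6, 13, 4]
j stops at 6 (-7), i stops at 4 (5); swap ⇒ [-4, -2, -6, -5, -7, -3, 5, 1, 2, 0, 6, 13, 4]
j stops at 5, i stops at 6; i≥j ⇒ return 5. arr=[-4, -2, -6, -5, -7, -3, 5, 1, 2, 0, 6, 13, 4]

[-4, -2, -6, -5, -7, -3, 5, 1, 2, 0, 6, 13, 4]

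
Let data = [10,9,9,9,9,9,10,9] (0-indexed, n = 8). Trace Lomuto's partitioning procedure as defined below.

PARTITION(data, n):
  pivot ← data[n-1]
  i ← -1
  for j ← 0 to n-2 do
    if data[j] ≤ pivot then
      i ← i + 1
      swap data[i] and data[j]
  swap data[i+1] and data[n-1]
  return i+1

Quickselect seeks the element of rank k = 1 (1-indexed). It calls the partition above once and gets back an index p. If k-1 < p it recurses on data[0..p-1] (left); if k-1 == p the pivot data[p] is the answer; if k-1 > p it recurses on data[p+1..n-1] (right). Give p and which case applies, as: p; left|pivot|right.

pivot=9, i=-1
j=0: 10>9, skip
j=1: 9≤9, i=0, swap(0,1) ⇒ [9,10,9,9,9,9,10,9]
j=2: 9≤9, i=1, swap(1,2) ⇒ [9,9,10,9,9,9,10,9]
j=3: 9≤9, i=2, swap(2,3) ⇒ [9,9,9,10,9,9,10,9]
j=4: 9≤9, i=3, swap(3,4) ⇒ [9,9,9,9,10,9,10,9]
j=5: 9≤9, i=4, swap(4,5) ⇒ [9,9,9,9,9,10,10,9]
j=6: 10>9, skip
swap(5,7) ⇒ [9,9,9,9,9,9,10,10]; return 5
p = 5; k-1 = 0 < 5 ⇒ left

5; left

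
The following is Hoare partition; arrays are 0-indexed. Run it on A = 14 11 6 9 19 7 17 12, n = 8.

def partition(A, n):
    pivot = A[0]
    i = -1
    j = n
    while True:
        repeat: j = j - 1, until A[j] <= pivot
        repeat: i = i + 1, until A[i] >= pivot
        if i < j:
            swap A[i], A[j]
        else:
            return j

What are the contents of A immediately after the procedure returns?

12 11 6 9 7 19 17 14

pivot = A[0] = 14; i = -1, j = 8
j→7 (A[7]=12≤14), i→0 (A[0]=14≥14); i<j, swap → 12 11 6 9 19 7 17 14
j→5 (A[5]=7≤14), i→4 (A[4]=19≥14); i<j, swap → 12 11 6 9 7 19 17 14
j→4, i→5; i≥j, return j=4. A = 12 11 6 9 7 19 17 14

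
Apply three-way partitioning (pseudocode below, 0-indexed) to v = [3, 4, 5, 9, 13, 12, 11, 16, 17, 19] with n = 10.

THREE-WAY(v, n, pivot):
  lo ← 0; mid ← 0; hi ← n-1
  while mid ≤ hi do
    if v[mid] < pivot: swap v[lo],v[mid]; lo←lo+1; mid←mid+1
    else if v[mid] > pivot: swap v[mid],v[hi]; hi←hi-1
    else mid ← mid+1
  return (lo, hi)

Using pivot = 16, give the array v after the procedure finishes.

[3, 4, 5, 9, 13, 12, 11, 16, 19, 17]

pivot = 16; lo=0, mid=0, hi=9
v[mid]=3<16: swap v[0],v[0]; lo=1,mid=1 → [3, 4, 5, 9, 13, 12, 11, 16, 17, 19]
v[mid]=4<16: swap v[1],v[1]; lo=2,mid=2 → [3, 4, 5, 9, 13, 12, 11, 16, 17, 19]
v[mid]=5<16: swap v[2],v[2]; lo=3,mid=3 → [3, 4, 5, 9, 13, 12, 11, 16, 17, 19]
v[mid]=9<16: swap v[3],v[3]; lo=4,mid=4 → [3, 4, 5, 9, 13, 12, 11, 16, 17, 19]
v[mid]=13<16: swap v[4],v[4]; lo=5,mid=5 → [3, 4, 5, 9, 13, 12, 11, 16, 17, 19]
v[mid]=12<16: swap v[5],v[5]; lo=6,mid=6 → [3, 4, 5, 9, 13, 12, 11, 16, 17, 19]
v[mid]=11<16: swap v[6],v[6]; lo=7,mid=7 → [3, 4, 5, 9, 13, 12, 11, 16, 17, 19]
v[mid]=16=16: mid=8
v[mid]=17>16: swap v[8],v[9]; hi=8 → [3, 4, 5, 9, 13, 12, 11, 16, 19, 17]
v[mid]=19>16: swap v[8],v[8]; hi=7 → [3, 4, 5, 9, 13, 12, 11, 16, 19, 17]
end: lo=7, hi=7; v = [3, 4, 5, 9, 13, 12, 11, 16, 19, 17]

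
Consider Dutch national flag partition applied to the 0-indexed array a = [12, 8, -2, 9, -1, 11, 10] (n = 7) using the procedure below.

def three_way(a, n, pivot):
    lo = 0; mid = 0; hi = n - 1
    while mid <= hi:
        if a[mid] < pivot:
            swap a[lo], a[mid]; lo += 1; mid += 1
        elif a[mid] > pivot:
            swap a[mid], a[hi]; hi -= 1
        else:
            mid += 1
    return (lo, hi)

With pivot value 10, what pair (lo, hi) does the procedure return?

(4, 4)

pivot = 10; lo=0, mid=0, hi=6
a[mid]=12>10: swap a[0],a[6]; hi=5 → [10, 8, -2, 9, -1, 11, 12]
a[mid]=10=10: mid=1
a[mid]=8<10: swap a[0],a[1]; lo=1,mid=2 → [8, 10, -2, 9, -1, 11, 12]
a[mid]=-2<10: swap a[1],a[2]; lo=2,mid=3 → [8, -2, 10, 9, -1, 11, 12]
a[mid]=9<10: swap a[2],a[3]; lo=3,mid=4 → [8, -2, 9, 10, -1, 11, 12]
a[mid]=-1<10: swap a[3],a[4]; lo=4,mid=5 → [8, -2, 9, -1, 10, 11, 12]
a[mid]=11>10: swap a[5],a[5]; hi=4 → [8, -2, 9, -1, 10, 11, 12]
end: lo=4, hi=4; a = [8, -2, 9, -1, 10, 11, 12]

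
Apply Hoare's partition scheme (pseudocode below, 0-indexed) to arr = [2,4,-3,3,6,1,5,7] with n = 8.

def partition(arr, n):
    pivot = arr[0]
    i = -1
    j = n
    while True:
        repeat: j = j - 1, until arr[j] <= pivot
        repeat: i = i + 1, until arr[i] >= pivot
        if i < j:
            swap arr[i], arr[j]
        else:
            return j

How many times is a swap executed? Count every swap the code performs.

2

pivot=2
j stops at 5 (1), i stops at 0 (2); swap ⇒ [1,4,-3,3,6,2,5,7]
j stops at 2 (-3), i stops at 1 (4); swap ⇒ [1,-3,4,3,6,2,5,7]
j stops at 1, i stops at 2; i≥j ⇒ return 1. arr=[1,-3,4,3,6,2,5,7]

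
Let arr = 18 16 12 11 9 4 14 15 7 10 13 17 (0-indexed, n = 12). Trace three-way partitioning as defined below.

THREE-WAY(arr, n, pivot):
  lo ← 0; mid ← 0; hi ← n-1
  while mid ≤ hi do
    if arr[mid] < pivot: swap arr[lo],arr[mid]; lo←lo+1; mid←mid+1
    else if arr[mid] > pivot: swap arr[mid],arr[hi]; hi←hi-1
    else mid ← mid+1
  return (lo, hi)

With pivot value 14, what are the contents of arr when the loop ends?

pivot = 14; lo=0, mid=0, hi=11
arr[mid]=18>14: swap arr[0],arr[11]; hi=10 → 17 16 12 11 9 4 14 15 7 10 13 18
arr[mid]=17>14: swap arr[0],arr[10]; hi=9 → 13 16 12 11 9 4 14 15 7 10 17 18
arr[mid]=13<14: swap arr[0],arr[0]; lo=1,mid=1 → 13 16 12 11 9 4 14 15 7 10 17 18
arr[mid]=16>14: swap arr[1],arr[9]; hi=8 → 13 10 12 11 9 4 14 15 7 16 17 18
arr[mid]=10<14: swap arr[1],arr[1]; lo=2,mid=2 → 13 10 12 11 9 4 14 15 7 16 17 18
arr[mid]=12<14: swap arr[2],arr[2]; lo=3,mid=3 → 13 10 12 11 9 4 14 15 7 16 17 18
arr[mid]=11<14: swap arr[3],arr[3]; lo=4,mid=4 → 13 10 12 11 9 4 14 15 7 16 17 18
arr[mid]=9<14: swap arr[4],arr[4]; lo=5,mid=5 → 13 10 12 11 9 4 14 15 7 16 17 18
arr[mid]=4<14: swap arr[5],arr[5]; lo=6,mid=6 → 13 10 12 11 9 4 14 15 7 16 17 18
arr[mid]=14=14: mid=7
arr[mid]=15>14: swap arr[7],arr[8]; hi=7 → 13 10 12 11 9 4 14 7 15 16 17 18
arr[mid]=7<14: swap arr[6],arr[7]; lo=7,mid=8 → 13 10 12 11 9 4 7 14 15 16 17 18
end: lo=7, hi=7; arr = 13 10 12 11 9 4 7 14 15 16 17 18

13 10 12 11 9 4 7 14 15 16 17 18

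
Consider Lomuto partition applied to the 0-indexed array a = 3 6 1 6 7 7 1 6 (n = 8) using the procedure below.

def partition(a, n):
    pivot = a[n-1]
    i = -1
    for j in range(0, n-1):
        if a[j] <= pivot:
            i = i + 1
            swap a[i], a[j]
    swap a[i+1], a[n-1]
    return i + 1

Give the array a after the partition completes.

pivot = a[7] = 6; i = -1
j=0: a[0]=3 ≤ 6 → i=0, swap a[0],a[0] (no change) → 3 6 1 6 7 7 1 6
j=1: a[1]=6 ≤ 6 → i=1, swap a[1],a[1] (no change) → 3 6 1 6 7 7 1 6
j=2: a[2]=1 ≤ 6 → i=2, swap a[2],a[2] (no change) → 3 6 1 6 7 7 1 6
j=3: a[3]=6 ≤ 6 → i=3, swap a[3],a[3] (no change) → 3 6 1 6 7 7 1 6
j=4: a[4]=7 > 6 → no swap
j=5: a[5]=7 > 6 → no swap
j=6: a[6]=1 ≤ 6 → i=4, swap a[4],a[6] → 3 6 1 6 1 7 7 6
final swap a[5],a[7] → 3 6 1 6 1 6 7 7; return 5

3 6 1 6 1 6 7 7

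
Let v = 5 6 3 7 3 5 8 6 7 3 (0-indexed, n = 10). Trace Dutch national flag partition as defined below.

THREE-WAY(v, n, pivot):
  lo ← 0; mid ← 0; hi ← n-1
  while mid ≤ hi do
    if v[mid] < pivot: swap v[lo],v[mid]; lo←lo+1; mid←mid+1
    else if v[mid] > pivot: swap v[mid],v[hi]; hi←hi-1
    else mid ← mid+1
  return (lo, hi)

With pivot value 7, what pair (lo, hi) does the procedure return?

lo=0 mid=0 hi=9
5<7: swap(0,0), lo=1 mid=1 ⇒ 5 6 3 7 3 5 8 6 7 3
6<7: swap(1,1), lo=2 mid=2 ⇒ 5 6 3 7 3 5 8 6 7 3
3<7: swap(2,2), lo=3 mid=3 ⇒ 5 6 3 7 3 5 8 6 7 3
7=7: mid=4
3<7: swap(3,4), lo=4 mid=5 ⇒ 5 6 3 3 7 5 8 6 7 3
5<7: swap(4,5), lo=5 mid=6 ⇒ 5 6 3 3 5 7 8 6 7 3
8>7: swap(6,9), hi=8 ⇒ 5 6 3 3 5 7 3 6 7 8
3<7: swap(5,6), lo=6 mid=7 ⇒ 5 6 3 3 5 3 7 6 7 8
6<7: swap(6,7), lo=7 mid=8 ⇒ 5 6 3 3 5 3 6 7 7 8
7=7: mid=9
done. lo=7 hi=8; v=5 6 3 3 5 3 6 7 7 8

(7, 8)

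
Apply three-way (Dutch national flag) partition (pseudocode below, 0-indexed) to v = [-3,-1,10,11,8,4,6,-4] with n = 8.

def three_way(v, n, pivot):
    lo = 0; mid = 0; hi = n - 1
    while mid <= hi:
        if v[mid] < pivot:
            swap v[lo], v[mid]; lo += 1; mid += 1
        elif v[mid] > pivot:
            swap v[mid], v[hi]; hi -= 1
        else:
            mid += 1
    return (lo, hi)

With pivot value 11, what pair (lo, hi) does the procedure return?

(7, 7)

lo=0 mid=0 hi=7
-3<11: swap(0,0), lo=1 mid=1 ⇒ [-3,-1,10,11,8,4,6,-4]
-1<11: swap(1,1), lo=2 mid=2 ⇒ [-3,-1,10,11,8,4,6,-4]
10<11: swap(2,2), lo=3 mid=3 ⇒ [-3,-1,10,11,8,4,6,-4]
11=11: mid=4
8<11: swap(3,4), lo=4 mid=5 ⇒ [-3,-1,10,8,11,4,6,-4]
4<11: swap(4,5), lo=5 mid=6 ⇒ [-3,-1,10,8,4,11,6,-4]
6<11: swap(5,6), lo=6 mid=7 ⇒ [-3,-1,10,8,4,6,11,-4]
-4<11: swap(6,7), lo=7 mid=8 ⇒ [-3,-1,10,8,4,6,-4,11]
done. lo=7 hi=7; v=[-3,-1,10,8,4,6,-4,11]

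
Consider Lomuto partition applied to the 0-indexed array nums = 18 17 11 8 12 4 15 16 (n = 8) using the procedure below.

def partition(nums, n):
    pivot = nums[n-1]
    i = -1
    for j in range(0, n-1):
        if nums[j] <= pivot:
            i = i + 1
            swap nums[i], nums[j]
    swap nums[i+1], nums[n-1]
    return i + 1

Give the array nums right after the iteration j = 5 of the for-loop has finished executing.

11 8 12 4 18 17 15 16

pivot = nums[7] = 16; i = -1
j=0: nums[0]=18 > 16 → no swap
j=1: nums[1]=17 > 16 → no swap
j=2: nums[2]=11 ≤ 16 → i=0, swap nums[0],nums[2] → 11 17 18 8 12 4 15 16
j=3: nums[3]=8 ≤ 16 → i=1, swap nums[1],nums[3] → 11 8 18 17 12 4 15 16
j=4: nums[4]=12 ≤ 16 → i=2, swap nums[2],nums[4] → 11 8 12 17 18 4 15 16
j=5: nums[5]=4 ≤ 16 → i=3, swap nums[3],nums[5] → 11 8 12 4 18 17 15 16
(after j=5) nums = 11 8 12 4 18 17 15 16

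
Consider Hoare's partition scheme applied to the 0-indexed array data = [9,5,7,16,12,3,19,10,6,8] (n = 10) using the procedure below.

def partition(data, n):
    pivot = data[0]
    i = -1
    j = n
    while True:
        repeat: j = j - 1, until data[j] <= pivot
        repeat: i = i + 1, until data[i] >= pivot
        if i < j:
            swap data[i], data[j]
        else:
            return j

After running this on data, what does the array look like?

pivot = data[0] = 9; i = -1, j = 10
j→9 (data[9]=8≤9), i→0 (data[0]=9≥9); i<j, swap → [8,5,7,16,12,3,19,10,6,9]
j→8 (data[8]=6≤9), i→3 (data[3]=16≥9); i<j, swap → [8,5,7,6,12,3,19,10,16,9]
j→5 (data[5]=3≤9), i→4 (data[4]=12≥9); i<j, swap → [8,5,7,6,3,12,19,10,16,9]
j→4, i→5; i≥j, return j=4. data = [8,5,7,6,3,12,19,10,16,9]

[8,5,7,6,3,12,19,10,16,9]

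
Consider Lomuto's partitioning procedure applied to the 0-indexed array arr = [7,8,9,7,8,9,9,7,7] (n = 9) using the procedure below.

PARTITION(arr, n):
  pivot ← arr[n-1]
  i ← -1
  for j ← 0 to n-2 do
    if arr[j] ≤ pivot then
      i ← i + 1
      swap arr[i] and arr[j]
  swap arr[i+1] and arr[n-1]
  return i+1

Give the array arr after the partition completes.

pivot=7, i=-1
j=0: 7≤7, i=0, swap(0,0) ⇒ [7,8,9,7,8,9,9,7,7]
j=1: 8>7, skip
j=2: 9>7, skip
j=3: 7≤7, i=1, swap(1,3) ⇒ [7,7,9,8,8,9,9,7,7]
j=4: 8>7, skip
j=5: 9>7, skip
j=6: 9>7, skip
j=7: 7≤7, i=2, swap(2,7) ⇒ [7,7,7,8,8,9,9,9,7]
swap(3,8) ⇒ [7,7,7,7,8,9,9,9,8]; return 3

[7,7,7,7,8,9,9,9,8]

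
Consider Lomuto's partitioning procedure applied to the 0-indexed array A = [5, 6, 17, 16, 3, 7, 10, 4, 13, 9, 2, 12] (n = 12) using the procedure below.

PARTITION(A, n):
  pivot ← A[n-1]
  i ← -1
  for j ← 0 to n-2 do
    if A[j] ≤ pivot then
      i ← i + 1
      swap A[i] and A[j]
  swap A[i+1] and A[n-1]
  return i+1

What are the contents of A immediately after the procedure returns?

[5, 6, 3, 7, 10, 4, 9, 2, 12, 17, 16, 13]

pivot=12, i=-1
j=0: 5≤12, i=0, swap(0,0) ⇒ [5, 6, 17, 16, 3, 7, 10, 4, 13, 9, 2, 12]
j=1: 6≤12, i=1, swap(1,1) ⇒ [5, 6, 17, 16, 3, 7, 10, 4, 13, 9, 2, 12]
j=2: 17>12, skip
j=3: 16>12, skip
j=4: 3≤12, i=2, swap(2,4) ⇒ [5, 6, 3, 16, 17, 7, 10, 4, 13, 9, 2, 12]
j=5: 7≤12, i=3, swap(3,5) ⇒ [5, 6, 3, 7, 17, 16, 10, 4, 13, 9, 2, 12]
j=6: 10≤12, i=4, swap(4,6) ⇒ [5, 6, 3, 7, 10, 16, 17, 4, 13, 9, 2, 12]
j=7: 4≤12, i=5, swap(5,7) ⇒ [5, 6, 3, 7, 10, 4, 17, 16, 13, 9, 2, 12]
j=8: 13>12, skip
j=9: 9≤12, i=6, swap(6,9) ⇒ [5, 6, 3, 7, 10, 4, 9, 16, 13, 17, 2, 12]
j=10: 2≤12, i=7, swap(7,10) ⇒ [5, 6, 3, 7, 10, 4, 9, 2, 13, 17, 16, 12]
swap(8,11) ⇒ [5, 6, 3, 7, 10, 4, 9, 2, 12, 17, 16, 13]; return 8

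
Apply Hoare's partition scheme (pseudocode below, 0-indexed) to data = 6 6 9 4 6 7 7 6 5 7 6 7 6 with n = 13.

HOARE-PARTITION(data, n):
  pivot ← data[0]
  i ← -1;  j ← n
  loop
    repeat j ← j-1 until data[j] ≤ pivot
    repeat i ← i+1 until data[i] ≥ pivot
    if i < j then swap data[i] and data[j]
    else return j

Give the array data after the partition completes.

6 6 5 4 6 7 7 6 9 7 6 7 6

pivot=6
j stops at 12 (6), i stops at 0 (6); swap ⇒ 6 6 9 4 6 7 7 6 5 7 6 7 6
j stops at 10 (6), i stops at 1 (6); swap ⇒ 6 6 9 4 6 7 7 6 5 7 6 7 6
j stops at 8 (5), i stops at 2 (9); swap ⇒ 6 6 5 4 6 7 7 6 9 7 6 7 6
j stops at 7 (6), i stops at 4 (6); swap ⇒ 6 6 5 4 6 7 7 6 9 7 6 7 6
j stops at 4, i stops at 5; i≥j ⇒ return 4. data=6 6 5 4 6 7 7 6 9 7 6 7 6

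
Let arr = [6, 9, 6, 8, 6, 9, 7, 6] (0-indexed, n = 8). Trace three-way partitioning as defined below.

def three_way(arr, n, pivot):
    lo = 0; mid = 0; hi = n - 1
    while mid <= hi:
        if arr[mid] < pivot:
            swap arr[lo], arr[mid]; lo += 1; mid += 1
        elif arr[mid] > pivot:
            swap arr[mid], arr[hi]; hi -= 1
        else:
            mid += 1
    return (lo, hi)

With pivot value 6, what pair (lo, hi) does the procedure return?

(0, 3)

pivot = 6; lo=0, mid=0, hi=7
arr[mid]=6=6: mid=1
arr[mid]=9>6: swap arr[1],arr[7]; hi=6 → [6, 6, 6, 8, 6, 9, 7, 9]
arr[mid]=6=6: mid=2
arr[mid]=6=6: mid=3
arr[mid]=8>6: swap arr[3],arr[6]; hi=5 → [6, 6, 6, 7, 6, 9, 8, 9]
arr[mid]=7>6: swap arr[3],arr[5]; hi=4 → [6, 6, 6, 9, 6, 7, 8, 9]
arr[mid]=9>6: swap arr[3],arr[4]; hi=3 → [6, 6, 6, 6, 9, 7, 8, 9]
arr[mid]=6=6: mid=4
end: lo=0, hi=3; arr = [6, 6, 6, 6, 9, 7, 8, 9]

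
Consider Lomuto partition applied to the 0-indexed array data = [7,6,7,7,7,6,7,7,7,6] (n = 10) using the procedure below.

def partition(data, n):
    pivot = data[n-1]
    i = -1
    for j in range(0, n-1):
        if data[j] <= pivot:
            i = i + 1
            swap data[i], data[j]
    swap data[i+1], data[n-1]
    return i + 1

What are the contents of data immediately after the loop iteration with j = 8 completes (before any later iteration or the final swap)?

[6,6,7,7,7,7,7,7,7,6]

pivot=6, i=-1
j=0: 7>6, skip
j=1: 6≤6, i=0, swap(0,1) ⇒ [6,7,7,7,7,6,7,7,7,6]
j=2: 7>6, skip
j=3: 7>6, skip
j=4: 7>6, skip
j=5: 6≤6, i=1, swap(1,5) ⇒ [6,6,7,7,7,7,7,7,7,6]
j=6: 7>6, skip
j=7: 7>6, skip
j=8: 7>6, skip
(after j=8) data = [6,6,7,7,7,7,7,7,7,6]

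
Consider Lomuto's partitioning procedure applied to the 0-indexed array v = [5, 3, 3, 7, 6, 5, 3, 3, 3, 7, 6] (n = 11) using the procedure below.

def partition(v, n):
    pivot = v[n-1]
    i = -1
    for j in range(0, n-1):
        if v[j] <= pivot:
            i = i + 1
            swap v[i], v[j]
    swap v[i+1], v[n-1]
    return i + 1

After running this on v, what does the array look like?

pivot = v[10] = 6; i = -1
j=0: v[0]=5 ≤ 6 → i=0, swap v[0],v[0] (no change) → [5, 3, 3, 7, 6, 5, 3, 3, 3, 7, 6]
j=1: v[1]=3 ≤ 6 → i=1, swap v[1],v[1] (no change) → [5, 3, 3, 7, 6, 5, 3, 3, 3, 7, 6]
j=2: v[2]=3 ≤ 6 → i=2, swap v[2],v[2] (no change) → [5, 3, 3, 7, 6, 5, 3, 3, 3, 7, 6]
j=3: v[3]=7 > 6 → no swap
j=4: v[4]=6 ≤ 6 → i=3, swap v[3],v[4] → [5, 3, 3, 6, 7, 5, 3, 3, 3, 7, 6]
j=5: v[5]=5 ≤ 6 → i=4, swap v[4],v[5] → [5, 3, 3, 6, 5, 7, 3, 3, 3, 7, 6]
j=6: v[6]=3 ≤ 6 → i=5, swap v[5],v[6] → [5, 3, 3, 6, 5, 3, 7, 3, 3, 7, 6]
j=7: v[7]=3 ≤ 6 → i=6, swap v[6],v[7] → [5, 3, 3, 6, 5, 3, 3, 7, 3, 7, 6]
j=8: v[8]=3 ≤ 6 → i=7, swap v[7],v[8] → [5, 3, 3, 6, 5, 3, 3, 3, 7, 7, 6]
j=9: v[9]=7 > 6 → no swap
final swap v[8],v[10] → [5, 3, 3, 6, 5, 3, 3, 3, 6, 7, 7]; return 8

[5, 3, 3, 6, 5, 3, 3, 3, 6, 7, 7]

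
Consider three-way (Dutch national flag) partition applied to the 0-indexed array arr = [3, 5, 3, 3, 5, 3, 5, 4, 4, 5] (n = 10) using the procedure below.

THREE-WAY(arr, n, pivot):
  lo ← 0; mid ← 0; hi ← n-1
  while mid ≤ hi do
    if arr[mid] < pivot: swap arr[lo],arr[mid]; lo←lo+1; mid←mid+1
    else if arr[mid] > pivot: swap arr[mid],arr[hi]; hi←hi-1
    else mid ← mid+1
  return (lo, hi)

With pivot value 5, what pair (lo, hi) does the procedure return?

pivot = 5; lo=0, mid=0, hi=9
arr[mid]=3<5: swap arr[0],arr[0]; lo=1,mid=1 → [3, 5, 3, 3, 5, 3, 5, 4, 4, 5]
arr[mid]=5=5: mid=2
arr[mid]=3<5: swap arr[1],arr[2]; lo=2,mid=3 → [3, 3, 5, 3, 5, 3, 5, 4, 4, 5]
arr[mid]=3<5: swap arr[2],arr[3]; lo=3,mid=4 → [3, 3, 3, 5, 5, 3, 5, 4, 4, 5]
arr[mid]=5=5: mid=5
arr[mid]=3<5: swap arr[3],arr[5]; lo=4,mid=6 → [3, 3, 3, 3, 5, 5, 5, 4, 4, 5]
arr[mid]=5=5: mid=7
arr[mid]=4<5: swap arr[4],arr[7]; lo=5,mid=8 → [3, 3, 3, 3, 4, 5, 5, 5, 4, 5]
arr[mid]=4<5: swap arr[5],arr[8]; lo=6,mid=9 → [3, 3, 3, 3, 4, 4, 5, 5, 5, 5]
arr[mid]=5=5: mid=10
end: lo=6, hi=9; arr = [3, 3, 3, 3, 4, 4, 5, 5, 5, 5]

(6, 9)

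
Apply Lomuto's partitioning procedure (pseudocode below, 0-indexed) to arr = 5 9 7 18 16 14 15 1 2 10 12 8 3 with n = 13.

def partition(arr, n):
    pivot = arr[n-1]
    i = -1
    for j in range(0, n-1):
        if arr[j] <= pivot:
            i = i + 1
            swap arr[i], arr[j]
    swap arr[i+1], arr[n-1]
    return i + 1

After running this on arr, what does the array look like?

1 2 3 18 16 14 15 5 9 10 12 8 7

pivot=3, i=-1
j=0: 5>3, skip
j=1: 9>3, skip
j=2: 7>3, skip
j=3: 18>3, skip
j=4: 16>3, skip
j=5: 14>3, skip
j=6: 15>3, skip
j=7: 1≤3, i=0, swap(0,7) ⇒ 1 9 7 18 16 14 15 5 2 10 12 8 3
j=8: 2≤3, i=1, swap(1,8) ⇒ 1 2 7 18 16 14 15 5 9 10 12 8 3
j=9: 10>3, skip
j=10: 12>3, skip
j=11: 8>3, skip
swap(2,12) ⇒ 1 2 3 18 16 14 15 5 9 10 12 8 7; return 2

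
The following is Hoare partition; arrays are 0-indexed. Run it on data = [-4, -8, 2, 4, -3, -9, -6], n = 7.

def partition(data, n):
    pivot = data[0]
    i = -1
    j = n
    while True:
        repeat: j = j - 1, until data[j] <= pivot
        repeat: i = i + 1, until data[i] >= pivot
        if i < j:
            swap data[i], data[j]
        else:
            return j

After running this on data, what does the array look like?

[-6, -8, -9, 4, -3, 2, -4]

pivot = data[0] = -4; i = -1, j = 7
j→6 (data[6]=-6≤-4), i→0 (data[0]=-4≥-4); i<j, swap → [-6, -8, 2, 4, -3, -9, -4]
j→5 (data[5]=-9≤-4), i→2 (data[2]=2≥-4); i<j, swap → [-6, -8, -9, 4, -3, 2, -4]
j→2, i→3; i≥j, return j=2. data = [-6, -8, -9, 4, -3, 2, -4]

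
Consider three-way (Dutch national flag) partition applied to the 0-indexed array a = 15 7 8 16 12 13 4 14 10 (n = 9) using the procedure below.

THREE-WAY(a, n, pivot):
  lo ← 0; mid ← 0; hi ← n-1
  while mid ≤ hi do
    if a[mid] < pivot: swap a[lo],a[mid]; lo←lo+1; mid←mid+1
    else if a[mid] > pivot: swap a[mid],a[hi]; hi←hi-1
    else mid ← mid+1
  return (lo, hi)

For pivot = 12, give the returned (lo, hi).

(4, 4)

lo=0 mid=0 hi=8
15>12: swap(0,8), hi=7 ⇒ 10 7 8 16 12 13 4 14 15
10<12: swap(0,0), lo=1 mid=1 ⇒ 10 7 8 16 12 13 4 14 15
7<12: swap(1,1), lo=2 mid=2 ⇒ 10 7 8 16 12 13 4 14 15
8<12: swap(2,2), lo=3 mid=3 ⇒ 10 7 8 16 12 13 4 14 15
16>12: swap(3,7), hi=6 ⇒ 10 7 8 14 12 13 4 16 15
14>12: swap(3,6), hi=5 ⇒ 10 7 8 4 12 13 14 16 15
4<12: swap(3,3), lo=4 mid=4 ⇒ 10 7 8 4 12 13 14 16 15
12=12: mid=5
13>12: swap(5,5), hi=4 ⇒ 10 7 8 4 12 13 14 16 15
done. lo=4 hi=4; a=10 7 8 4 12 13 14 16 15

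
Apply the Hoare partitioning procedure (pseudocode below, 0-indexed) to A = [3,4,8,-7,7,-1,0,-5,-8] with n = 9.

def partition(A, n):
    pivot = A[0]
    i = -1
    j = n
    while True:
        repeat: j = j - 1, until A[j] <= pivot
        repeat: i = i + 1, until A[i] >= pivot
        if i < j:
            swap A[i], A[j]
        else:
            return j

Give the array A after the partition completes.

[-8,-5,0,-7,-1,7,8,4,3]

pivot = A[0] = 3; i = -1, j = 9
j→8 (A[8]=-8≤3), i→0 (A[0]=3≥3); i<j, swap → [-8,4,8,-7,7,-1,0,-5,3]
j→7 (A[7]=-5≤3), i→1 (A[1]=4≥3); i<j, swap → [-8,-5,8,-7,7,-1,0,4,3]
j→6 (A[6]=0≤3), i→2 (A[2]=8≥3); i<j, swap → [-8,-5,0,-7,7,-1,8,4,3]
j→5 (A[5]=-1≤3), i→4 (A[4]=7≥3); i<j, swap → [-8,-5,0,-7,-1,7,8,4,3]
j→4, i→5; i≥j, return j=4. A = [-8,-5,0,-7,-1,7,8,4,3]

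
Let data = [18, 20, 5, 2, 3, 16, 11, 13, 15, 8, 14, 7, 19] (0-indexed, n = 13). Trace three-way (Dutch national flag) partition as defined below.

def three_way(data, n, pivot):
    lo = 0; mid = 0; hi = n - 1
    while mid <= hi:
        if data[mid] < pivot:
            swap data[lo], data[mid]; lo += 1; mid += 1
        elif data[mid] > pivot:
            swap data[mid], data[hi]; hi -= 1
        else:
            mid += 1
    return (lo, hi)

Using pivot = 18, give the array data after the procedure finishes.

[7, 5, 2, 3, 16, 11, 13, 15, 8, 14, 18, 19, 20]

lo=0 mid=0 hi=12
18=18: mid=1
20>18: swap(1,12), hi=11 ⇒ [18, 19, 5, 2, 3, 16, 11, 13, 15, 8, 14, 7, 20]
19>18: swap(1,11), hi=10 ⇒ [18, 7, 5, 2, 3, 16, 11, 13, 15, 8, 14, 19, 20]
7<18: swap(0,1), lo=1 mid=2 ⇒ [7, 18, 5, 2, 3, 16, 11, 13, 15, 8, 14, 19, 20]
5<18: swap(1,2), lo=2 mid=3 ⇒ [7, 5, 18, 2, 3, 16, 11, 13, 15, 8, 14, 19, 20]
2<18: swap(2,3), lo=3 mid=4 ⇒ [7, 5, 2, 18, 3, 16, 11, 13, 15, 8, 14, 19, 20]
3<18: swap(3,4), lo=4 mid=5 ⇒ [7, 5, 2, 3, 18, 16, 11, 13, 15, 8, 14, 19, 20]
16<18: swap(4,5), lo=5 mid=6 ⇒ [7, 5, 2, 3, 16, 18, 11, 13, 15, 8, 14, 19, 20]
11<18: swap(5,6), lo=6 mid=7 ⇒ [7, 5, 2, 3, 16, 11, 18, 13, 15, 8, 14, 19, 20]
13<18: swap(6,7), lo=7 mid=8 ⇒ [7, 5, 2, 3, 16, 11, 13, 18, 15, 8, 14, 19, 20]
15<18: swap(7,8), lo=8 mid=9 ⇒ [7, 5, 2, 3, 16, 11, 13, 15, 18, 8, 14, 19, 20]
8<18: swap(8,9), lo=9 mid=10 ⇒ [7, 5, 2, 3, 16, 11, 13, 15, 8, 18, 14, 19, 20]
14<18: swap(9,10), lo=10 mid=11 ⇒ [7, 5, 2, 3, 16, 11, 13, 15, 8, 14, 18, 19, 20]
done. lo=10 hi=10; data=[7, 5, 2, 3, 16, 11, 13, 15, 8, 14, 18, 19, 20]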